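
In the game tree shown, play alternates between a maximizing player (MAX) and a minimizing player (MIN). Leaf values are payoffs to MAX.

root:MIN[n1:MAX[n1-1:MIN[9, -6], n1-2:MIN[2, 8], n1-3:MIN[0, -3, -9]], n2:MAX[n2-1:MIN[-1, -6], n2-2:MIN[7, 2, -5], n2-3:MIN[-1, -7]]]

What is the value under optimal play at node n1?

n1-1 (MIN): min(9, -6) = -6
n1-2 (MIN): min(2, 8) = 2
n1-3 (MIN): min(0, -3, -9) = -9
n1 (MAX): max(-6, 2, -9) = 2

2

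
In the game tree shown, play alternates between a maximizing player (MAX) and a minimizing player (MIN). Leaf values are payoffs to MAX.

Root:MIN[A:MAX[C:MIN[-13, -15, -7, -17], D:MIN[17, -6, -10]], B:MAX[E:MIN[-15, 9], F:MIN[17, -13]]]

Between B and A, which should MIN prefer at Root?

B

E (MIN): min(-15, 9) = -15
F (MIN): min(17, -13) = -13
B (MAX): max(-15, -13) = -13
C (MIN): min(-13, -15, -7, -17) = -17
D (MIN): min(17, -6, -10) = -10
A (MAX): max(-17, -10) = -10
MIN prefers the lower value; B=-13, A=-10. B is better since -13 < -10.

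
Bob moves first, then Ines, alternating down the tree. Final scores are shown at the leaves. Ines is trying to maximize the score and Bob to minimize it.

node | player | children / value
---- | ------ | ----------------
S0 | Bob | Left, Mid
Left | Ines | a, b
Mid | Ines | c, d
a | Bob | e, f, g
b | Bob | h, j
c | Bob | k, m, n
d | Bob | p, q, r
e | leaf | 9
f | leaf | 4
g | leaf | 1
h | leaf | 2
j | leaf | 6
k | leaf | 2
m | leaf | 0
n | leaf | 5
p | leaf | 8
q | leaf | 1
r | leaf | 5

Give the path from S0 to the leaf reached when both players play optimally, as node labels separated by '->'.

a (Bob): min(9, 4, 1) = 1
b (Bob): min(2, 6) = 2
Left (Ines): max(1, 2) = 2
c (Bob): min(2, 0, 5) = 0
d (Bob): min(8, 1, 5) = 1
Mid (Ines): max(0, 1) = 1
S0 (Bob): min(2, 1) = 1
At S0, Bob picks Mid (lowest: 1).
At Mid, Ines picks d (highest: 1).
At d, Bob picks q (lowest: 1).
Terminal value 1.

S0 -> Mid -> d -> q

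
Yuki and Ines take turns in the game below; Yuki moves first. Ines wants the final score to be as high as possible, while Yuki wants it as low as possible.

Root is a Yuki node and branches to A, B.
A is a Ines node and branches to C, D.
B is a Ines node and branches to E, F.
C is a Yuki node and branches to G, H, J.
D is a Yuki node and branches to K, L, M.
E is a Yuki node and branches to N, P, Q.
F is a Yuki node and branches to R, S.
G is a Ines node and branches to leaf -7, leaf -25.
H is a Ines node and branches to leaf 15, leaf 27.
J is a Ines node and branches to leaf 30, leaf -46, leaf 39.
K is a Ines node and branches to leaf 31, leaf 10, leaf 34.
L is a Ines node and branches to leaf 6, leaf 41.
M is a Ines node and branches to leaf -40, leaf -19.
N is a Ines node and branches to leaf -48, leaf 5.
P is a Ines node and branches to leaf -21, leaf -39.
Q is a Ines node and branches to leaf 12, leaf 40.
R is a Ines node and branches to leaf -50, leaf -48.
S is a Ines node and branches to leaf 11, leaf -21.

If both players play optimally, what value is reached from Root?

-21

G (Ines): max(-7, -25) = -7
H (Ines): max(15, 27) = 27
J (Ines): max(30, -46, 39) = 39
C (Yuki): min(-7, 27, 39) = -7
K (Ines): max(31, 10, 34) = 34
L (Ines): max(6, 41) = 41
M (Ines): max(-40, -19) = -19
D (Yuki): min(34, 41, -19) = -19
A (Ines): max(-7, -19) = -7
N (Ines): max(-48, 5) = 5
P (Ines): max(-21, -39) = -21
Q (Ines): max(12, 40) = 40
E (Yuki): min(5, -21, 40) = -21
R (Ines): max(-50, -48) = -48
S (Ines): max(11, -21) = 11
F (Yuki): min(-48, 11) = -48
B (Ines): max(-21, -48) = -21
Root (Yuki): min(-7, -21) = -21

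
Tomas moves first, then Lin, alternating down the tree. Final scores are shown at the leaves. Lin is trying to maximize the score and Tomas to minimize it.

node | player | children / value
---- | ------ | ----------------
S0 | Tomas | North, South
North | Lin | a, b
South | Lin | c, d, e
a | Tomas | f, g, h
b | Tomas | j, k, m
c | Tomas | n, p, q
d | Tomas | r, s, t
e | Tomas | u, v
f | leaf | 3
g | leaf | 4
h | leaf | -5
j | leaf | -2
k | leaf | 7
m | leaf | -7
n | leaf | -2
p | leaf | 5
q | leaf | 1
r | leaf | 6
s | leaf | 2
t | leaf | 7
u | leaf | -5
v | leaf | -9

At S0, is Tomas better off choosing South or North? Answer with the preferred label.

North

c (Tomas): min(-2, 5, 1) = -2
d (Tomas): min(6, 2, 7) = 2
e (Tomas): min(-5, -9) = -9
South (Lin): max(-2, 2, -9) = 2
a (Tomas): min(3, 4, -5) = -5
b (Tomas): min(-2, 7, -7) = -7
North (Lin): max(-5, -7) = -5
Tomas prefers the lower value; South=2, North=-5. North is better since -5 < 2.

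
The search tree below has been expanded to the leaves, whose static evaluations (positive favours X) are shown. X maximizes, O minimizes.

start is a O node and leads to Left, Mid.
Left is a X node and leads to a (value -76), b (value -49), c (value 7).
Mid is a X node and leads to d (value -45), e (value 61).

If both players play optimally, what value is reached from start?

Left (X): max(-76, -49, 7) = 7
Mid (X): max(-45, 61) = 61
start (O): min(7, 61) = 7

7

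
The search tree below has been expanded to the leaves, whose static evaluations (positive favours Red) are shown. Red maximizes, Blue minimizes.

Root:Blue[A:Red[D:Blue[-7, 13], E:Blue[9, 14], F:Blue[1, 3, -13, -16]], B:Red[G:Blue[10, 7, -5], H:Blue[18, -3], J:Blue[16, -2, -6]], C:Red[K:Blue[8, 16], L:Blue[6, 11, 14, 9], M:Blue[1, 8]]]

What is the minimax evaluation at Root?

-3

D (Blue): min(-7, 13) = -7
E (Blue): min(9, 14) = 9
F (Blue): min(1, 3, -13, -16) = -16
A (Red): max(-7, 9, -16) = 9
G (Blue): min(10, 7, -5) = -5
H (Blue): min(18, -3) = -3
J (Blue): min(16, -2, -6) = -6
B (Red): max(-5, -3, -6) = -3
K (Blue): min(8, 16) = 8
L (Blue): min(6, 11, 14, 9) = 6
M (Blue): min(1, 8) = 1
C (Red): max(8, 6, 1) = 8
Root (Blue): min(9, -3, 8) = -3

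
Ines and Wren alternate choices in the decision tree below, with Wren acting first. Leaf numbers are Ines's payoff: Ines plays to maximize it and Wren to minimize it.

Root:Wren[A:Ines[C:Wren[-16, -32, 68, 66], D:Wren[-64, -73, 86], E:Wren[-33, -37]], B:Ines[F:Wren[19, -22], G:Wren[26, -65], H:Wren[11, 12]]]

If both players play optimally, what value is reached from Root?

-32

C (Wren): min(-16, -32, 68, 66) = -32
D (Wren): min(-64, -73, 86) = -73
E (Wren): min(-33, -37) = -37
A (Ines): max(-32, -73, -37) = -32
F (Wren): min(19, -22) = -22
G (Wren): min(26, -65) = -65
H (Wren): min(11, 12) = 11
B (Ines): max(-22, -65, 11) = 11
Root (Wren): min(-32, 11) = -32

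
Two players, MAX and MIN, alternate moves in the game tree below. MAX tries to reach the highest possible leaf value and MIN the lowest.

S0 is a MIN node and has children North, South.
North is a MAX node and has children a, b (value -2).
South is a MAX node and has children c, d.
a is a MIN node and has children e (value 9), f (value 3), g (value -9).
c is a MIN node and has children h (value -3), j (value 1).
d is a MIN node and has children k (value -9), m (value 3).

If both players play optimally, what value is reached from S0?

-3

a (MIN): min(9, 3, -9) = -9
North (MAX): max(-9, -2) = -2
c (MIN): min(-3, 1) = -3
d (MIN): min(-9, 3) = -9
South (MAX): max(-3, -9) = -3
S0 (MIN): min(-2, -3) = -3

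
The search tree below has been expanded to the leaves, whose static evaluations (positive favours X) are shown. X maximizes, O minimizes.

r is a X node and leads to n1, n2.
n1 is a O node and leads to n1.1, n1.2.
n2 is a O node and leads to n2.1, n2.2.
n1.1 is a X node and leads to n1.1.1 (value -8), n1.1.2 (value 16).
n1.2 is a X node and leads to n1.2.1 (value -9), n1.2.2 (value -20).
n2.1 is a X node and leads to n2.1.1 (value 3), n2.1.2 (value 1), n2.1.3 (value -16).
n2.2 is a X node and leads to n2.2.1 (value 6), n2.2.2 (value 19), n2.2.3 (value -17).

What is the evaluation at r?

3

n1.1 (X): max(-8, 16) = 16
n1.2 (X): max(-9, -20) = -9
n1 (O): min(16, -9) = -9
n2.1 (X): max(3, 1, -16) = 3
n2.2 (X): max(6, 19, -17) = 19
n2 (O): min(3, 19) = 3
r (X): max(-9, 3) = 3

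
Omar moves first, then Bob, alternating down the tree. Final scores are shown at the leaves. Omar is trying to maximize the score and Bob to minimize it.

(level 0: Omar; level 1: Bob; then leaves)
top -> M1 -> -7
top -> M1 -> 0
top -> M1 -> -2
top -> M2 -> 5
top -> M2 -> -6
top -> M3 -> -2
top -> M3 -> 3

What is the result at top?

-2

M1 (Bob): min(-7, 0, -2) = -7
M2 (Bob): min(5, -6) = -6
M3 (Bob): min(-2, 3) = -2
top (Omar): max(-7, -6, -2) = -2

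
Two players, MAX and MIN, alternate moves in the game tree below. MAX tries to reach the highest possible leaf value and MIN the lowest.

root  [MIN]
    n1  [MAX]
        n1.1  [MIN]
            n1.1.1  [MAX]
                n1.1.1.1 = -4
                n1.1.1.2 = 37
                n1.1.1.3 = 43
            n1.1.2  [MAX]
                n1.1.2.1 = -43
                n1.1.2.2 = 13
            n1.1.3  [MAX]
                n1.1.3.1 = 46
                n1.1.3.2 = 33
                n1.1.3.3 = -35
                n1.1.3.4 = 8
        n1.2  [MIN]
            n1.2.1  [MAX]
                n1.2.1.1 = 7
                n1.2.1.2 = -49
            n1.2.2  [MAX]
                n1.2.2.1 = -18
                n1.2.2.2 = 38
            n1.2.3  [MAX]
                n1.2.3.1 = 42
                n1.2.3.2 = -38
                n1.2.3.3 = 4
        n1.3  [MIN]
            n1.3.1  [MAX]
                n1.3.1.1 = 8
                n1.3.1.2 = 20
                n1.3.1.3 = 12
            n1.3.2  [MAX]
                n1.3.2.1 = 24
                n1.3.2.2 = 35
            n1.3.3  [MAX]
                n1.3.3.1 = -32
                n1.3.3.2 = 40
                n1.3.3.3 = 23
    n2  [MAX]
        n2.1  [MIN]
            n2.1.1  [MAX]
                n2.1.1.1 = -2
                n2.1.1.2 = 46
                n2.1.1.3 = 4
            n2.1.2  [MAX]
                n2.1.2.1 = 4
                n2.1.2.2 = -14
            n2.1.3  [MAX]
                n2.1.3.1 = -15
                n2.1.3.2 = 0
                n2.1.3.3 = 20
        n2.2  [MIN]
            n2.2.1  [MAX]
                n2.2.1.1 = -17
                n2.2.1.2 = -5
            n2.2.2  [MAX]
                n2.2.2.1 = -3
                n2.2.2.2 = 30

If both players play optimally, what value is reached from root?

4

n1.1.1 (MAX): max(-4, 37, 43) = 43
n1.1.2 (MAX): max(-43, 13) = 13
n1.1.3 (MAX): max(46, 33, -35, 8) = 46
n1.1 (MIN): min(43, 13, 46) = 13
n1.2.1 (MAX): max(7, -49) = 7
n1.2.2 (MAX): max(-18, 38) = 38
n1.2.3 (MAX): max(42, -38, 4) = 42
n1.2 (MIN): min(7, 38, 42) = 7
n1.3.1 (MAX): max(8, 20, 12) = 20
n1.3.2 (MAX): max(24, 35) = 35
n1.3.3 (MAX): max(-32, 40, 23) = 40
n1.3 (MIN): min(20, 35, 40) = 20
n1 (MAX): max(13, 7, 20) = 20
n2.1.1 (MAX): max(-2, 46, 4) = 46
n2.1.2 (MAX): max(4, -14) = 4
n2.1.3 (MAX): max(-15, 0, 20) = 20
n2.1 (MIN): min(46, 4, 20) = 4
n2.2.1 (MAX): max(-17, -5) = -5
n2.2.2 (MAX): max(-3, 30) = 30
n2.2 (MIN): min(-5, 30) = -5
n2 (MAX): max(4, -5) = 4
root (MIN): min(20, 4) = 4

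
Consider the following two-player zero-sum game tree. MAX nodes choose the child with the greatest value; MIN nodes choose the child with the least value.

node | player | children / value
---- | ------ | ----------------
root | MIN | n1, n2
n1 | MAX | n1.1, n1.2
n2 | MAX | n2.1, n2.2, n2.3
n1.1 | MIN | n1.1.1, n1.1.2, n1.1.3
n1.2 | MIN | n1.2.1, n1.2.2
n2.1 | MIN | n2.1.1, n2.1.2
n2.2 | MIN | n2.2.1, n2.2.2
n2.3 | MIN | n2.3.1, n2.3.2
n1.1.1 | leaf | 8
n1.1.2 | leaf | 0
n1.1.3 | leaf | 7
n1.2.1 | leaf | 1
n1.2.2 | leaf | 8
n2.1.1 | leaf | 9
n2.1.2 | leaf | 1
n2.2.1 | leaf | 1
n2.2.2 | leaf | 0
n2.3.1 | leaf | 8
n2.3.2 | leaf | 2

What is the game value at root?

n1.1 (MIN): min(8, 0, 7) = 0
n1.2 (MIN): min(1, 8) = 1
n1 (MAX): max(0, 1) = 1
n2.1 (MIN): min(9, 1) = 1
n2.2 (MIN): min(1, 0) = 0
n2.3 (MIN): min(8, 2) = 2
n2 (MAX): max(1, 0, 2) = 2
root (MIN): min(1, 2) = 1

1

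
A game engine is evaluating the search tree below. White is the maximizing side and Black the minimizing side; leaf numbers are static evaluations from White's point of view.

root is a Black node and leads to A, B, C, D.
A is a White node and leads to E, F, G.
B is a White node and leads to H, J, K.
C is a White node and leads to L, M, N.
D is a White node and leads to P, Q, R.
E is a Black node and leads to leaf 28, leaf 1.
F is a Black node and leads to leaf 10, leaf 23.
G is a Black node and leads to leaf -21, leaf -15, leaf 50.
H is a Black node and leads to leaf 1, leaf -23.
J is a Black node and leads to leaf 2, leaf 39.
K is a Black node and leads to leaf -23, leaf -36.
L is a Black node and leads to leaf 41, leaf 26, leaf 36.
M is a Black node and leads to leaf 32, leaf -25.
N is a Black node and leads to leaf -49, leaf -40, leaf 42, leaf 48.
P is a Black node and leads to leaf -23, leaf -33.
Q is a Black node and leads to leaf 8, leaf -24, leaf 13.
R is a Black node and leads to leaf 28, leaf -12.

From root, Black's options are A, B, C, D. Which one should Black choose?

E (Black): min(28, 1) = 1
F (Black): min(10, 23) = 10
G (Black): min(-21, -15, 50) = -21
A (White): max(1, 10, -21) = 10
H (Black): min(1, -23) = -23
J (Black): min(2, 39) = 2
K (Black): min(-23, -36) = -36
B (White): max(-23, 2, -36) = 2
L (Black): min(41, 26, 36) = 26
M (Black): min(32, -25) = -25
N (Black): min(-49, -40, 42, 48) = -49
C (White): max(26, -25, -49) = 26
P (Black): min(-23, -33) = -33
Q (Black): min(8, -24, 13) = -24
R (Black): min(28, -12) = -12
D (White): max(-33, -24, -12) = -12
root (Black): min(10, 2, 26, -12) = -12
Black at root wants the lowest of {A=10, B=2, C=26, D=-12}, so chooses D.

D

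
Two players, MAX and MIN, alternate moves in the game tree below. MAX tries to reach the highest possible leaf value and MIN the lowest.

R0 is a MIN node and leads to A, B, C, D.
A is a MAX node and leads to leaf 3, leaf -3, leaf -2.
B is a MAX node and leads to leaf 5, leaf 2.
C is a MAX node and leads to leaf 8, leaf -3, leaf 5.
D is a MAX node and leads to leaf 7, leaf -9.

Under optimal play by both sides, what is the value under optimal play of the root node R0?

A (MAX): max(3, -3, -2) = 3
B (MAX): max(5, 2) = 5
C (MAX): max(8, -3, 5) = 8
D (MAX): max(7, -9) = 7
R0 (MIN): min(3, 5, 8, 7) = 3

3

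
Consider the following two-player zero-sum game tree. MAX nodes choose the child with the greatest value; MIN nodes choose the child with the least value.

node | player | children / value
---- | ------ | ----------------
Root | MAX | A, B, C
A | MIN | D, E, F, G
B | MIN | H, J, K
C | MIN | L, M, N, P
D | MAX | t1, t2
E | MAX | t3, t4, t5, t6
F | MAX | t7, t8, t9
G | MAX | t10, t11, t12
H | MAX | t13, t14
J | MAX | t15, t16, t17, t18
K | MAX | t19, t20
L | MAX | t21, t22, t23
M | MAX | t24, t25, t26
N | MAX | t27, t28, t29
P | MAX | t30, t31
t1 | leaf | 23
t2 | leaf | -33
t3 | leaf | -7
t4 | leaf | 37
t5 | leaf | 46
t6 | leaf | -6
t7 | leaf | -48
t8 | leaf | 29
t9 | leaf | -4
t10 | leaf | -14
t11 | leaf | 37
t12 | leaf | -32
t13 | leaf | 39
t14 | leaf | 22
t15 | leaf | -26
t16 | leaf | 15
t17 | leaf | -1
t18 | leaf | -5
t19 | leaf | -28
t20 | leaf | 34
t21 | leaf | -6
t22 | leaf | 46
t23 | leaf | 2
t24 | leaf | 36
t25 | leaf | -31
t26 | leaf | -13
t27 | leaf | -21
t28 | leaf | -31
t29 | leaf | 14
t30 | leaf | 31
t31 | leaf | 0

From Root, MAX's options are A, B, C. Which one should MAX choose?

A

D (MAX): max(23, -33) = 23
E (MAX): max(-7, 37, 46, -6) = 46
F (MAX): max(-48, 29, -4) = 29
G (MAX): max(-14, 37, -32) = 37
A (MIN): min(23, 46, 29, 37) = 23
H (MAX): max(39, 22) = 39
J (MAX): max(-26, 15, -1, -5) = 15
K (MAX): max(-28, 34) = 34
B (MIN): min(39, 15, 34) = 15
L (MAX): max(-6, 46, 2) = 46
M (MAX): max(36, -31, -13) = 36
N (MAX): max(-21, -31, 14) = 14
P (MAX): max(31, 0) = 31
C (MIN): min(46, 36, 14, 31) = 14
Root (MAX): max(23, 15, 14) = 23
MAX at Root wants the highest of {A=23, B=15, C=14}, so chooses A.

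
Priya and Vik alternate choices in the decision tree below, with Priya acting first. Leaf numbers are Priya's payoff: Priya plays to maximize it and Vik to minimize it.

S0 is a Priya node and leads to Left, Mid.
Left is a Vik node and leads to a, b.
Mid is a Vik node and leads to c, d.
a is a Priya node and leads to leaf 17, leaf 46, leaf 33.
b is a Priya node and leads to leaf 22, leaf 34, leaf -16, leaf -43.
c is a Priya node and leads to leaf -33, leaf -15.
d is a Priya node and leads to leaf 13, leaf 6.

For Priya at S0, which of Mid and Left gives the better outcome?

Left

c (Priya): max(-33, -15) = -15
d (Priya): max(13, 6) = 13
Mid (Vik): min(-15, 13) = -15
a (Priya): max(17, 46, 33) = 46
b (Priya): max(22, 34, -16, -43) = 34
Left (Vik): min(46, 34) = 34
Priya prefers the higher value; Mid=-15, Left=34. Left is better since 34 > -15.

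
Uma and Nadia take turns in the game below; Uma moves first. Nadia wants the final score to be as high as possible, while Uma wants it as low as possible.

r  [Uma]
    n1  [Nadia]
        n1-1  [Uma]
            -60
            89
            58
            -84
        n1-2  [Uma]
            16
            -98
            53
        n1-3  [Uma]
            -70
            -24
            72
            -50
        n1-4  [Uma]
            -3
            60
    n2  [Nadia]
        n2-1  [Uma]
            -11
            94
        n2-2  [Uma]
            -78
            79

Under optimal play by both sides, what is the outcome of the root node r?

n1-1 (Uma): min(-60, 89, 58, -84) = -84
n1-2 (Uma): min(16, -98, 53) = -98
n1-3 (Uma): min(-70, -24, 72, -50) = -70
n1-4 (Uma): min(-3, 60) = -3
n1 (Nadia): max(-84, -98, -70, -3) = -3
n2-1 (Uma): min(-11, 94) = -11
n2-2 (Uma): min(-78, 79) = -78
n2 (Nadia): max(-11, -78) = -11
r (Uma): min(-3, -11) = -11

-11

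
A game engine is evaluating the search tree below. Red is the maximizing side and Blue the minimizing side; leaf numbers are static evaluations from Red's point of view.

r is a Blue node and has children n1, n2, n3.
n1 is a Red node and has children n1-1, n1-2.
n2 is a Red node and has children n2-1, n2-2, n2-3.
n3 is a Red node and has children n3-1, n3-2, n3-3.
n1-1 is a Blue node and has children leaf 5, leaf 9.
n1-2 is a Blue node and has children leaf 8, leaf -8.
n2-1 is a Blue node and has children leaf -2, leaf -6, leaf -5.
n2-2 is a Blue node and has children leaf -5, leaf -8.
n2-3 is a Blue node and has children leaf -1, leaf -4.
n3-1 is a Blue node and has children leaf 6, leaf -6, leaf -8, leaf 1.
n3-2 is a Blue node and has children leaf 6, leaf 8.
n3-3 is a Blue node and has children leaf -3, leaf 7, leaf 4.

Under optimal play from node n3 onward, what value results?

6

n3-1 (Blue): min(6, -6, -8, 1) = -8
n3-2 (Blue): min(6, 8) = 6
n3-3 (Blue): min(-3, 7, 4) = -3
n3 (Red): max(-8, 6, -3) = 6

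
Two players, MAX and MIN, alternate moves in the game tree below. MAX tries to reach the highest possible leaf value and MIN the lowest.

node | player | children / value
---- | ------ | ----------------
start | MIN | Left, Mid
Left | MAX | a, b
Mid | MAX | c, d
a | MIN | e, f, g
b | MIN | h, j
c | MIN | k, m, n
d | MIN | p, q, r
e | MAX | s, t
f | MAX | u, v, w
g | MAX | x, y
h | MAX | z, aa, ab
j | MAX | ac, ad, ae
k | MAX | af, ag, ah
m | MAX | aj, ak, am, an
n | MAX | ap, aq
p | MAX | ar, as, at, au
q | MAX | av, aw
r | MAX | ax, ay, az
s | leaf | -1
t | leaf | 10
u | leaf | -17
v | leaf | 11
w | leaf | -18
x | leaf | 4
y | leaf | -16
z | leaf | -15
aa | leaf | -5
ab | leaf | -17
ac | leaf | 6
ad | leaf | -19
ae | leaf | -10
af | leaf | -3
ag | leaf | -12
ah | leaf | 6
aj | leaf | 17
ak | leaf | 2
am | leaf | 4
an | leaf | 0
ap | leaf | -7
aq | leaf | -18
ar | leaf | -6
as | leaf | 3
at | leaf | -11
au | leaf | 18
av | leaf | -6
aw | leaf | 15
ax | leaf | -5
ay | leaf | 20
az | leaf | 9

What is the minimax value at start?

e (MAX): max(-1, 10) = 10
f (MAX): max(-17, 11, -18) = 11
g (MAX): max(4, -16) = 4
a (MIN): min(10, 11, 4) = 4
h (MAX): max(-15, -5, -17) = -5
j (MAX): max(6, -19, -10) = 6
b (MIN): min(-5, 6) = -5
Left (MAX): max(4, -5) = 4
k (MAX): max(-3, -12, 6) = 6
m (MAX): max(17, 2, 4, 0) = 17
n (MAX): max(-7, -18) = -7
c (MIN): min(6, 17, -7) = -7
p (MAX): max(-6, 3, -11, 18) = 18
q (MAX): max(-6, 15) = 15
r (MAX): max(-5, 20, 9) = 20
d (MIN): min(18, 15, 20) = 15
Mid (MAX): max(-7, 15) = 15
start (MIN): min(4, 15) = 4

4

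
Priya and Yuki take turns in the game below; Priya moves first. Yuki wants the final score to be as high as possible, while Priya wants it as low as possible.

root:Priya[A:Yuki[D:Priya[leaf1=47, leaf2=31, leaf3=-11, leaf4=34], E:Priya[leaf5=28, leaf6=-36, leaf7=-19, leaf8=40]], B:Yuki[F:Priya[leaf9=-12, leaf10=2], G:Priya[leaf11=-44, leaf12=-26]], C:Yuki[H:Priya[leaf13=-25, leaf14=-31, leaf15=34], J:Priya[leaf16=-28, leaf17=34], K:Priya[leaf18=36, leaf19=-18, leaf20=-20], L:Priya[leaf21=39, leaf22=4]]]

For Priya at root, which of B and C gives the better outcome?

F (Priya): min(-12, 2) = -12
G (Priya): min(-44, -26) = -44
B (Yuki): max(-12, -44) = -12
H (Priya): min(-25, -31, 34) = -31
J (Priya): min(-28, 34) = -28
K (Priya): min(36, -18, -20) = -20
L (Priya): min(39, 4) = 4
C (Yuki): max(-31, -28, -20, 4) = 4
Priya prefers the lower value; B=-12, C=4. B is better since -12 < 4.

B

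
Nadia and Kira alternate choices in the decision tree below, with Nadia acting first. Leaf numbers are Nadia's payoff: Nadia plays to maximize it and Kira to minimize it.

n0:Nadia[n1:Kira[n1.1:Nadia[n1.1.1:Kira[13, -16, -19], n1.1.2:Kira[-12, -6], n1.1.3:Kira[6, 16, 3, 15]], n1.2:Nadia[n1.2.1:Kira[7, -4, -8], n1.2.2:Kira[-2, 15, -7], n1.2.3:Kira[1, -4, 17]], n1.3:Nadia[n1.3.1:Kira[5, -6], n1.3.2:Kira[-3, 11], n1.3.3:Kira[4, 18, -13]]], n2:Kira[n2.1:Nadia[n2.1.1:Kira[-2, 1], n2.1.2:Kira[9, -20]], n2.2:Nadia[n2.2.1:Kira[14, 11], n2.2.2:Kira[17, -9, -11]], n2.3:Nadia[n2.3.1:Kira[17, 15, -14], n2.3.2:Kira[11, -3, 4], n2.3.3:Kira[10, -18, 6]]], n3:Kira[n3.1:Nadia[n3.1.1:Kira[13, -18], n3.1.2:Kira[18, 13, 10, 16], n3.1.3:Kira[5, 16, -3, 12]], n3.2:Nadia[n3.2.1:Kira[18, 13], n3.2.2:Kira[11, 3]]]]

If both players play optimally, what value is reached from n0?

10

n1.1.1 (Kira): min(13, -16, -19) = -19
n1.1.2 (Kira): min(-12, -6) = -12
n1.1.3 (Kira): min(6, 16, 3, 15) = 3
n1.1 (Nadia): max(-19, -12, 3) = 3
n1.2.1 (Kira): min(7, -4, -8) = -8
n1.2.2 (Kira): min(-2, 15, -7) = -7
n1.2.3 (Kira): min(1, -4, 17) = -4
n1.2 (Nadia): max(-8, -7, -4) = -4
n1.3.1 (Kira): min(5, -6) = -6
n1.3.2 (Kira): min(-3, 11) = -3
n1.3.3 (Kira): min(4, 18, -13) = -13
n1.3 (Nadia): max(-6, -3, -13) = -3
n1 (Kira): min(3, -4, -3) = -4
n2.1.1 (Kira): min(-2, 1) = -2
n2.1.2 (Kira): min(9, -20) = -20
n2.1 (Nadia): max(-2, -20) = -2
n2.2.1 (Kira): min(14, 11) = 11
n2.2.2 (Kira): min(17, -9, -11) = -11
n2.2 (Nadia): max(11, -11) = 11
n2.3.1 (Kira): min(17, 15, -14) = -14
n2.3.2 (Kira): min(11, -3, 4) = -3
n2.3.3 (Kira): min(10, -18, 6) = -18
n2.3 (Nadia): max(-14, -3, -18) = -3
n2 (Kira): min(-2, 11, -3) = -3
n3.1.1 (Kira): min(13, -18) = -18
n3.1.2 (Kira): min(18, 13, 10, 16) = 10
n3.1.3 (Kira): min(5, 16, -3, 12) = -3
n3.1 (Nadia): max(-18, 10, -3) = 10
n3.2.1 (Kira): min(18, 13) = 13
n3.2.2 (Kira): min(11, 3) = 3
n3.2 (Nadia): max(13, 3) = 13
n3 (Kira): min(10, 13) = 10
n0 (Nadia): max(-4, -3, 10) = 10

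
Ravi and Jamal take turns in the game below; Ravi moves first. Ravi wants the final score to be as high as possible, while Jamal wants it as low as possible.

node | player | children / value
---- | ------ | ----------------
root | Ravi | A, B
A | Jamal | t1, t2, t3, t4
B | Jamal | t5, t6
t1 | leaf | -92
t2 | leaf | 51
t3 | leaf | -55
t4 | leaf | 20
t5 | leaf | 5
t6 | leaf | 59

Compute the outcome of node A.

-92

A (Jamal): min(-92, 51, -55, 20) = -92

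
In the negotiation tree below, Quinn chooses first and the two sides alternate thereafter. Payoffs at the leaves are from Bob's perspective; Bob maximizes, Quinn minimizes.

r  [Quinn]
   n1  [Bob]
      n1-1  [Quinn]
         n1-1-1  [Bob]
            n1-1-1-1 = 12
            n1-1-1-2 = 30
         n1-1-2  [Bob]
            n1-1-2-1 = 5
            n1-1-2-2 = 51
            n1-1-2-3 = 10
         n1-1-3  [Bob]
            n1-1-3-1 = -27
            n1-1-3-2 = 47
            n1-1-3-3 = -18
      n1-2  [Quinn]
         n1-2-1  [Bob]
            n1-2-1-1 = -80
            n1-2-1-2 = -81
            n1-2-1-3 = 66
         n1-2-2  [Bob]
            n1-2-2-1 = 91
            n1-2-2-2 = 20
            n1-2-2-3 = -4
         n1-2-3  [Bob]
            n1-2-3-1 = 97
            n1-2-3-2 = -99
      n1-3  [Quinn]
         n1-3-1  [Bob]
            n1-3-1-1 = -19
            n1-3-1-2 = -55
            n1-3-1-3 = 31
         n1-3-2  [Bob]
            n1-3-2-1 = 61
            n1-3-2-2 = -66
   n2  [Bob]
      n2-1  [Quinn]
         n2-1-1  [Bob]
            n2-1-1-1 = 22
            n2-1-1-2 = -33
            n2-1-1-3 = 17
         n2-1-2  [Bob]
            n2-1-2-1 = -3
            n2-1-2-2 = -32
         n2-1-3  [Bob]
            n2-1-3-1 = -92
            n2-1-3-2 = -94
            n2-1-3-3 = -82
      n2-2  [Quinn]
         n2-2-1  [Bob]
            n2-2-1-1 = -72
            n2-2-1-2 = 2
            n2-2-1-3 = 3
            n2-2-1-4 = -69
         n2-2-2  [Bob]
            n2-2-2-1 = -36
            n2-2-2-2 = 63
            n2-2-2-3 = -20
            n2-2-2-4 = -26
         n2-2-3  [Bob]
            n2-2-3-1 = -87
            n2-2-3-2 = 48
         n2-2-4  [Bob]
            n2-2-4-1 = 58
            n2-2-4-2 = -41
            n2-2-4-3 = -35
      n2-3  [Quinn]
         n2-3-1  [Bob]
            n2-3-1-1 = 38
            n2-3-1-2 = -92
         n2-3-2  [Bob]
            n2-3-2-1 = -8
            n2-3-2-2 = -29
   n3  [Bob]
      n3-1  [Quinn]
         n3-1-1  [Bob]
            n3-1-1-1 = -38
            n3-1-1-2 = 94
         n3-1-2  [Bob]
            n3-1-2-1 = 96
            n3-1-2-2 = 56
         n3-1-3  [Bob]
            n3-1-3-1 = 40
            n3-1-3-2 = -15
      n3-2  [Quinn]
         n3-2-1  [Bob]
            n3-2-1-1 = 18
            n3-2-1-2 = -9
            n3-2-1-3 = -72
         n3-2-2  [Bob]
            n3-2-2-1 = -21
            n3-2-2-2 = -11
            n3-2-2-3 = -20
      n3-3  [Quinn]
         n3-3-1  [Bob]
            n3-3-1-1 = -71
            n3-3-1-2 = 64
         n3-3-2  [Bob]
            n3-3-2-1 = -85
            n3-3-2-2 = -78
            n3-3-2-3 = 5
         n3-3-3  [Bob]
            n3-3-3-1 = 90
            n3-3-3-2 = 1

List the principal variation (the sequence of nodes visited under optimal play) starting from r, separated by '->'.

n1-1-1 (Bob): max(12, 30) = 30
n1-1-2 (Bob): max(5, 51, 10) = 51
n1-1-3 (Bob): max(-27, 47, -18) = 47
n1-1 (Quinn): min(30, 51, 47) = 30
n1-2-1 (Bob): max(-80, -81, 66) = 66
n1-2-2 (Bob): max(91, 20, -4) = 91
n1-2-3 (Bob): max(97, -99) = 97
n1-2 (Quinn): min(66, 91, 97) = 66
n1-3-1 (Bob): max(-19, -55, 31) = 31
n1-3-2 (Bob): max(61, -66) = 61
n1-3 (Quinn): min(31, 61) = 31
n1 (Bob): max(30, 66, 31) = 66
n2-1-1 (Bob): max(22, -33, 17) = 22
n2-1-2 (Bob): max(-3, -32) = -3
n2-1-3 (Bob): max(-92, -94, -82) = -82
n2-1 (Quinn): min(22, -3, -82) = -82
n2-2-1 (Bob): max(-72, 2, 3, -69) = 3
n2-2-2 (Bob): max(-36, 63, -20, -26) = 63
n2-2-3 (Bob): max(-87, 48) = 48
n2-2-4 (Bob): max(58, -41, -35) = 58
n2-2 (Quinn): min(3, 63, 48, 58) = 3
n2-3-1 (Bob): max(38, -92) = 38
n2-3-2 (Bob): max(-8, -29) = -8
n2-3 (Quinn): min(38, -8) = -8
n2 (Bob): max(-82, 3, -8) = 3
n3-1-1 (Bob): max(-38, 94) = 94
n3-1-2 (Bob): max(96, 56) = 96
n3-1-3 (Bob): max(40, -15) = 40
n3-1 (Quinn): min(94, 96, 40) = 40
n3-2-1 (Bob): max(18, -9, -72) = 18
n3-2-2 (Bob): max(-21, -11, -20) = -11
n3-2 (Quinn): min(18, -11) = -11
n3-3-1 (Bob): max(-71, 64) = 64
n3-3-2 (Bob): max(-85, -78, 5) = 5
n3-3-3 (Bob): max(90, 1) = 90
n3-3 (Quinn): min(64, 5, 90) = 5
n3 (Bob): max(40, -11, 5) = 40
r (Quinn): min(66, 3, 40) = 3
At r, Quinn picks n2 (lowest: 3).
At n2, Bob picks n2-2 (highest: 3).
At n2-2, Quinn picks n2-2-1 (lowest: 3).
At n2-2-1, Bob picks n2-2-1-3 (highest: 3).
Terminal value 3.

r -> n2 -> n2-2 -> n2-2-1 -> n2-2-1-3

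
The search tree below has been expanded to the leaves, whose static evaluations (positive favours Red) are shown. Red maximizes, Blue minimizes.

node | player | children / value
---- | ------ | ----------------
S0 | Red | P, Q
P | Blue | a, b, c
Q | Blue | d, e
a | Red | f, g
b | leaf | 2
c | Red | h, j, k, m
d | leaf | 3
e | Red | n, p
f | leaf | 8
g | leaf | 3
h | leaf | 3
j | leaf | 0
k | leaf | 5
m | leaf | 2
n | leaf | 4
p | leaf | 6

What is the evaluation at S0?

3

a (Red): max(8, 3) = 8
c (Red): max(3, 0, 5, 2) = 5
P (Blue): min(8, 2, 5) = 2
e (Red): max(4, 6) = 6
Q (Blue): min(3, 6) = 3
S0 (Red): max(2, 3) = 3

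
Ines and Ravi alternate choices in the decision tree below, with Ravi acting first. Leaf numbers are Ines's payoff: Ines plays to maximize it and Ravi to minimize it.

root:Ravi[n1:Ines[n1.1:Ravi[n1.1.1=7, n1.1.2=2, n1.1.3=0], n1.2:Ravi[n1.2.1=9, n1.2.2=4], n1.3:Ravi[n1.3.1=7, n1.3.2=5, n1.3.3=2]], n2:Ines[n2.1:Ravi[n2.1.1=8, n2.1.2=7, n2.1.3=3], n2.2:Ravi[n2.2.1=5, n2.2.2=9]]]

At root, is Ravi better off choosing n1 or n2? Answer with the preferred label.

n1.1 (Ravi): min(7, 2, 0) = 0
n1.2 (Ravi): min(9, 4) = 4
n1.3 (Ravi): min(7, 5, 2) = 2
n1 (Ines): max(0, 4, 2) = 4
n2.1 (Ravi): min(8, 7, 3) = 3
n2.2 (Ravi): min(5, 9) = 5
n2 (Ines): max(3, 5) = 5
Ravi prefers the lower value; n1=4, n2=5. n1 is better since 4 < 5.

n1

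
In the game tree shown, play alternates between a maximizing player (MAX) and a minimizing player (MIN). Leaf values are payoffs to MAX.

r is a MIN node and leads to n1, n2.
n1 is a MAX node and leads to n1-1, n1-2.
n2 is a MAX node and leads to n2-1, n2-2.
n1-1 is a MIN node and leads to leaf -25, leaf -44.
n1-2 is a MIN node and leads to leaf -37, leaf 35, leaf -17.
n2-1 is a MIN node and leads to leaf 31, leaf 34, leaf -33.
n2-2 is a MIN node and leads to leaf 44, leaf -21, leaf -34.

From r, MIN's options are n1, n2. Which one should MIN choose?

n1

n1-1 (MIN): min(-25, -44) = -44
n1-2 (MIN): min(-37, 35, -17) = -37
n1 (MAX): max(-44, -37) = -37
n2-1 (MIN): min(31, 34, -33) = -33
n2-2 (MIN): min(44, -21, -34) = -34
n2 (MAX): max(-33, -34) = -33
r (MIN): min(-37, -33) = -37
MIN at r wants the lowest of {n1=-37, n2=-33}, so chooses n1.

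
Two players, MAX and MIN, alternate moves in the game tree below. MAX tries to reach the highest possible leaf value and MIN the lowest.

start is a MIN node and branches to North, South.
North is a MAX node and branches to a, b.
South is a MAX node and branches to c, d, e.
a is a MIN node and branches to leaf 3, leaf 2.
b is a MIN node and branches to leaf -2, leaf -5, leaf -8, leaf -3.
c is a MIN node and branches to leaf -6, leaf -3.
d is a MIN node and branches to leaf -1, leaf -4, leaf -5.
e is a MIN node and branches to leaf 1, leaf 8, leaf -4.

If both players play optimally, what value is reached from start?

-4

a (MIN): min(3, 2) = 2
b (MIN): min(-2, -5, -8, -3) = -8
North (MAX): max(2, -8) = 2
c (MIN): min(-6, -3) = -6
d (MIN): min(-1, -4, -5) = -5
e (MIN): min(1, 8, -4) = -4
South (MAX): max(-6, -5, -4) = -4
start (MIN): min(2, -4) = -4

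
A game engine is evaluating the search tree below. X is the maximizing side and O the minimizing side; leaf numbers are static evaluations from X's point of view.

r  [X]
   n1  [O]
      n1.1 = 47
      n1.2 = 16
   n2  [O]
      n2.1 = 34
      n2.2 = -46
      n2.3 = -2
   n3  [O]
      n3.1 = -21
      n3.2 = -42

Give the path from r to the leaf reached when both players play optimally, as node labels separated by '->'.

n1 (O): min(47, 16) = 16
n2 (O): min(34, -46, -2) = -46
n3 (O): min(-21, -42) = -42
r (X): max(16, -46, -42) = 16
At r, X picks n1 (highest: 16).
At n1, O picks n1.2 (lowest: 16).
Terminal value 16.

r -> n1 -> n1.2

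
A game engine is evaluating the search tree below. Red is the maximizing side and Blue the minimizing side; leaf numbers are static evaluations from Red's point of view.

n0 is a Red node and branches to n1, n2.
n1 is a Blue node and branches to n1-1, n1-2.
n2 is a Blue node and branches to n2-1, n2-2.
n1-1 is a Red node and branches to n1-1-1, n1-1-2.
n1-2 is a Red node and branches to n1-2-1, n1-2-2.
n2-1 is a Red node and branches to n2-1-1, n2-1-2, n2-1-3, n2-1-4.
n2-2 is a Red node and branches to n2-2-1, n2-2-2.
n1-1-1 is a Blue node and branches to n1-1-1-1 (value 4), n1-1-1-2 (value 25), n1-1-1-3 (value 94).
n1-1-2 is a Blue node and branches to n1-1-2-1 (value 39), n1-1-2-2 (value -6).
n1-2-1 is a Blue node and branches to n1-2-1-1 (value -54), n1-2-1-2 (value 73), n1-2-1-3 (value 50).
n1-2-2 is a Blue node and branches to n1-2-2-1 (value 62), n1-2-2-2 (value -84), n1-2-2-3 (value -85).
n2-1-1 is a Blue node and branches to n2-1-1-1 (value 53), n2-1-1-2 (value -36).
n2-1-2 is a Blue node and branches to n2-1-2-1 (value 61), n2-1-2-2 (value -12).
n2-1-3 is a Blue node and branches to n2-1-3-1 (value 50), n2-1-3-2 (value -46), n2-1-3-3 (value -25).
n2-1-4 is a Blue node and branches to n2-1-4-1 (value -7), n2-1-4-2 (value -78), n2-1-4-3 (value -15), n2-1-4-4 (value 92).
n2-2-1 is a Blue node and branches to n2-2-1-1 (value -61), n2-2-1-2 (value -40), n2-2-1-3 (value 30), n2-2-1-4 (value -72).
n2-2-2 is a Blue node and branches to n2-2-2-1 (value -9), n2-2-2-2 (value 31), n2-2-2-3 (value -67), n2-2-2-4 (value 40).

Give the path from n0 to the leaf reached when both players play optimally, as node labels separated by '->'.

n1-1-1 (Blue): min(4, 25, 94) = 4
n1-1-2 (Blue): min(39, -6) = -6
n1-1 (Red): max(4, -6) = 4
n1-2-1 (Blue): min(-54, 73, 50) = -54
n1-2-2 (Blue): min(62, -84, -85) = -85
n1-2 (Red): max(-54, -85) = -54
n1 (Blue): min(4, -54) = -54
n2-1-1 (Blue): min(53, -36) = -36
n2-1-2 (Blue): min(61, -12) = -12
n2-1-3 (Blue): min(50, -46, -25) = -46
n2-1-4 (Blue): min(-7, -78, -15, 92) = -78
n2-1 (Red): max(-36, -12, -46, -78) = -12
n2-2-1 (Blue): min(-61, -40, 30, -72) = -72
n2-2-2 (Blue): min(-9, 31, -67, 40) = -67
n2-2 (Red): max(-72, -67) = -67
n2 (Blue): min(-12, -67) = -67
n0 (Red): max(-54, -67) = -54
At n0, Red picks n1 (highest: -54).
At n1, Blue picks n1-2 (lowest: -54).
At n1-2, Red picks n1-2-1 (highest: -54).
At n1-2-1, Blue picks n1-2-1-1 (lowest: -54).
Terminal value -54.

n0 -> n1 -> n1-2 -> n1-2-1 -> n1-2-1-1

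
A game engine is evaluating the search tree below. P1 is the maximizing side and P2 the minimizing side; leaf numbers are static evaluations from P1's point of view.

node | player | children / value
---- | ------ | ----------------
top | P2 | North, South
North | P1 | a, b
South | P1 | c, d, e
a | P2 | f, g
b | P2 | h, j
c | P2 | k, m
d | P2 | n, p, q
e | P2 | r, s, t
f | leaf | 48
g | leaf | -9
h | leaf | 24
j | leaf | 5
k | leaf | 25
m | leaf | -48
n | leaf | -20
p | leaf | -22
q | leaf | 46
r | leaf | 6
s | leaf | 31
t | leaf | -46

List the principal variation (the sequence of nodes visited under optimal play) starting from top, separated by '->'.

a (P2): min(48, -9) = -9
b (P2): min(24, 5) = 5
North (P1): max(-9, 5) = 5
c (P2): min(25, -48) = -48
d (P2): min(-20, -22, 46) = -22
e (P2): min(6, 31, -46) = -46
South (P1): max(-48, -22, -46) = -22
top (P2): min(5, -22) = -22
At top, P2 picks South (lowest: -22).
At South, P1 picks d (highest: -22).
At d, P2 picks p (lowest: -22).
Terminal value -22.

top -> South -> d -> p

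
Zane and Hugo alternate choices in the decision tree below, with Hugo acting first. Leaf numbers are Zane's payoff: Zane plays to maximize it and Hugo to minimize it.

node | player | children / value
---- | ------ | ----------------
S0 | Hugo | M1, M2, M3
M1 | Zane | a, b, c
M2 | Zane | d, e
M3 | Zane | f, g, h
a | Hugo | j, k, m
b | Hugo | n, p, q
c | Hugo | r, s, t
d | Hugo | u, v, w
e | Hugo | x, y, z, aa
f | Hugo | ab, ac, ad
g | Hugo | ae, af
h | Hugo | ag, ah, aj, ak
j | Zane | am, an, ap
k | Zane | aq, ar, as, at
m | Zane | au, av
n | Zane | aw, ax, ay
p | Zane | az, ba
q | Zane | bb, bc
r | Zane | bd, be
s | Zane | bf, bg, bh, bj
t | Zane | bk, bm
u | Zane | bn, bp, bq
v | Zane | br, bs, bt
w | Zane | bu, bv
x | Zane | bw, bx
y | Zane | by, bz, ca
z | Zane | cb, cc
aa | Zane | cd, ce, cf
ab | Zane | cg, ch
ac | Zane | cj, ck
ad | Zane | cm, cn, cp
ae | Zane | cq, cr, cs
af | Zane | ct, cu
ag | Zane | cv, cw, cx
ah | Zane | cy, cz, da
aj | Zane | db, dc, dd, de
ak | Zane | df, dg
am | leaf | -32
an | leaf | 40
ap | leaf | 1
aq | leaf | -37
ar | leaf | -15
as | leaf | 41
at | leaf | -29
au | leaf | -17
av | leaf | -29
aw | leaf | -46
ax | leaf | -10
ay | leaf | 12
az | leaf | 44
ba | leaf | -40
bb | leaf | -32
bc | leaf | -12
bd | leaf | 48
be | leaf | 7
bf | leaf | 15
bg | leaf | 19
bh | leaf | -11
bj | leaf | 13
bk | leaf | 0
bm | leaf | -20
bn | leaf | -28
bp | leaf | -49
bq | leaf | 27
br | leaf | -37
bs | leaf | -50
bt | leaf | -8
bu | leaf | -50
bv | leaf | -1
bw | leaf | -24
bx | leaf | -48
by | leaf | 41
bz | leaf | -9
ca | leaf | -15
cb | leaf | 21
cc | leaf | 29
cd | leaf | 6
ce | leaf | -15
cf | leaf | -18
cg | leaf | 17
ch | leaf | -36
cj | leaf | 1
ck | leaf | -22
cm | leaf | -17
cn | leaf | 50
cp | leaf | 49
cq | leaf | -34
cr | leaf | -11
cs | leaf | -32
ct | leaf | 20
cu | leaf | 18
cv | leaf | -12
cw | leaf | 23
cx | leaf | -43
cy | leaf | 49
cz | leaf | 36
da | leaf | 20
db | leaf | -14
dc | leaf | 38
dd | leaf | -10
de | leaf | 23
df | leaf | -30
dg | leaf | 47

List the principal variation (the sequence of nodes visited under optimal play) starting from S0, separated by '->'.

S0 -> M2 -> d -> v -> bt

j (Zane): max(-32, 40, 1) = 40
k (Zane): max(-37, -15, 41, -29) = 41
m (Zane): max(-17, -29) = -17
a (Hugo): min(40, 41, -17) = -17
n (Zane): max(-46, -10, 12) = 12
p (Zane): max(44, -40) = 44
q (Zane): max(-32, -12) = -12
b (Hugo): min(12, 44, -12) = -12
r (Zane): max(48, 7) = 48
s (Zane): max(15, 19, -11, 13) = 19
t (Zane): max(0, -20) = 0
c (Hugo): min(48, 19, 0) = 0
M1 (Zane): max(-17, -12, 0) = 0
u (Zane): max(-28, -49, 27) = 27
v (Zane): max(-37, -50, -8) = -8
w (Zane): max(-50, -1) = -1
d (Hugo): min(27, -8, -1) = -8
x (Zane): max(-24, -48) = -24
y (Zane): max(41, -9, -15) = 41
z (Zane): max(21, 29) = 29
aa (Zane): max(6, -15, -18) = 6
e (Hugo): min(-24, 41, 29, 6) = -24
M2 (Zane): max(-8, -24) = -8
ab (Zane): max(17, -36) = 17
ac (Zane): max(1, -22) = 1
ad (Zane): max(-17, 50, 49) = 50
f (Hugo): min(17, 1, 50) = 1
ae (Zane): max(-34, -11, -32) = -11
af (Zane): max(20, 18) = 20
g (Hugo): min(-11, 20) = -11
ag (Zane): max(-12, 23, -43) = 23
ah (Zane): max(49, 36, 20) = 49
aj (Zane): max(-14, 38, -10, 23) = 38
ak (Zane): max(-30, 47) = 47
h (Hugo): min(23, 49, 38, 47) = 23
M3 (Zane): max(1, -11, 23) = 23
S0 (Hugo): min(0, -8, 23) = -8
At S0, Hugo picks M2 (lowest: -8).
At M2, Zane picks d (highest: -8).
At d, Hugo picks v (lowest: -8).
At v, Zane picks bt (highest: -8).
Terminal value -8.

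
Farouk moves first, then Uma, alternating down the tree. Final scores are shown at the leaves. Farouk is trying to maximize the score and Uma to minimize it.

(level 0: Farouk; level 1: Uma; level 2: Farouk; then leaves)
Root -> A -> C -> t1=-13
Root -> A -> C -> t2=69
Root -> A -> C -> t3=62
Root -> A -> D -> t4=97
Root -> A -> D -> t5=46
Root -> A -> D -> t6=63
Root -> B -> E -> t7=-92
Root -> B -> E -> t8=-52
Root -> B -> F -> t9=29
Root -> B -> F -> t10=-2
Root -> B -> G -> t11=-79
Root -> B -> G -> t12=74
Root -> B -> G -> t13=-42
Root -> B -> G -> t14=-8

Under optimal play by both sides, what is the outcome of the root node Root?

C (Farouk): max(-13, 69, 62) = 69
D (Farouk): max(97, 46, 63) = 97
A (Uma): min(69, 97) = 69
E (Farouk): max(-92, -52) = -52
F (Farouk): max(29, -2) = 29
G (Farouk): max(-79, 74, -42, -8) = 74
B (Uma): min(-52, 29, 74) = -52
Root (Farouk): max(69, -52) = 69

69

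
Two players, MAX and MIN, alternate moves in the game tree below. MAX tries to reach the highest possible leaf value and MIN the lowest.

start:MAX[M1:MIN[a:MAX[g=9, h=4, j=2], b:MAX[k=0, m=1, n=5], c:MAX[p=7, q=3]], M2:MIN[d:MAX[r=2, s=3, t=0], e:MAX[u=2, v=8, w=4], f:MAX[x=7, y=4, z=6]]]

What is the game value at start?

a (MAX): max(9, 4, 2) = 9
b (MAX): max(0, 1, 5) = 5
c (MAX): max(7, 3) = 7
M1 (MIN): min(9, 5, 7) = 5
d (MAX): max(2, 3, 0) = 3
e (MAX): max(2, 8, 4) = 8
f (MAX): max(7, 4, 6) = 7
M2 (MIN): min(3, 8, 7) = 3
start (MAX): max(5, 3) = 5

5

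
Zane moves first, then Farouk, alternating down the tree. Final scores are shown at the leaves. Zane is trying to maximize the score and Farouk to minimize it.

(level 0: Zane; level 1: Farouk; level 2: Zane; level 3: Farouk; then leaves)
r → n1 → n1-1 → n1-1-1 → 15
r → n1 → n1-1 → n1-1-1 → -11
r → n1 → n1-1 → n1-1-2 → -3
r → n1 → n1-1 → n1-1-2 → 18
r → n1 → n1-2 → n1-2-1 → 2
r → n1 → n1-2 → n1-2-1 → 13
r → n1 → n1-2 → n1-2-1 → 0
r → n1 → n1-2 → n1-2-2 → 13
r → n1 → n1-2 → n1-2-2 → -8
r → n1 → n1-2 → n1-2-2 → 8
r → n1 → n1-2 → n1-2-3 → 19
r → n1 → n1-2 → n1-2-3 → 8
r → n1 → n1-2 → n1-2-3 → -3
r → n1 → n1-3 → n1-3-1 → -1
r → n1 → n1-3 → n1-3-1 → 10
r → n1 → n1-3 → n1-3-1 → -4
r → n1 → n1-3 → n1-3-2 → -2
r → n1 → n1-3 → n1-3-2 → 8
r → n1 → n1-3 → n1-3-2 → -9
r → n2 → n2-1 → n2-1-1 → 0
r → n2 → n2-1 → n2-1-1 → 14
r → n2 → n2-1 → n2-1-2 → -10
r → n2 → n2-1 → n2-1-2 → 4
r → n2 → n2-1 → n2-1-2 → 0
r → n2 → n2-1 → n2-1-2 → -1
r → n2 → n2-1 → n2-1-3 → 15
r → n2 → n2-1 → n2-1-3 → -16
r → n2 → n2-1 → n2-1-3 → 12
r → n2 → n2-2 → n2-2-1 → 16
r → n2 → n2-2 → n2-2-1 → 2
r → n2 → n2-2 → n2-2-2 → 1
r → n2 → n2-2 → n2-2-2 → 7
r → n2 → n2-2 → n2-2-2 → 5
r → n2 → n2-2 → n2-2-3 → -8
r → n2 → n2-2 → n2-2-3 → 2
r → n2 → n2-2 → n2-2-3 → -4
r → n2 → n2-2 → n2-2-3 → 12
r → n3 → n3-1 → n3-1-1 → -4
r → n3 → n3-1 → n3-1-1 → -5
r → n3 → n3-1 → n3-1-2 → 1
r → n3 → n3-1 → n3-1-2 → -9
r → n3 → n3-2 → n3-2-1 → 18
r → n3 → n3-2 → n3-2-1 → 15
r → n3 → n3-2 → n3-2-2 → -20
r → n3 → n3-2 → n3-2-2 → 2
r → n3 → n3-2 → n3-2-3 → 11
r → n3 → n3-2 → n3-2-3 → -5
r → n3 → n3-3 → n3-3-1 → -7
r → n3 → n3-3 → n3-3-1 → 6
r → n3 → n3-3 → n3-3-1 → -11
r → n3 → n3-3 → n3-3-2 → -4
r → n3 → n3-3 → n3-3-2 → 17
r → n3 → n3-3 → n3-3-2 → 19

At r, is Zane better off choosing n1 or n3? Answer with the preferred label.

n1

n1-1-1 (Farouk): min(15, -11) = -11
n1-1-2 (Farouk): min(-3, 18) = -3
n1-1 (Zane): max(-11, -3) = -3
n1-2-1 (Farouk): min(2, 13, 0) = 0
n1-2-2 (Farouk): min(13, -8, 8) = -8
n1-2-3 (Farouk): min(19, 8, -3) = -3
n1-2 (Zane): max(0, -8, -3) = 0
n1-3-1 (Farouk): min(-1, 10, -4) = -4
n1-3-2 (Farouk): min(-2, 8, -9) = -9
n1-3 (Zane): max(-4, -9) = -4
n1 (Farouk): min(-3, 0, -4) = -4
n3-1-1 (Farouk): min(-4, -5) = -5
n3-1-2 (Farouk): min(1, -9) = -9
n3-1 (Zane): max(-5, -9) = -5
n3-2-1 (Farouk): min(18, 15) = 15
n3-2-2 (Farouk): min(-20, 2) = -20
n3-2-3 (Farouk): min(11, -5) = -5
n3-2 (Zane): max(15, -20, -5) = 15
n3-3-1 (Farouk): min(-7, 6, -11) = -11
n3-3-2 (Farouk): min(-4, 17, 19) = -4
n3-3 (Zane): max(-11, -4) = -4
n3 (Farouk): min(-5, 15, -4) = -5
Zane prefers the higher value; n1=-4, n3=-5. n1 is better since -4 > -5.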